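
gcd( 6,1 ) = 1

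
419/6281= 419/6281=0.07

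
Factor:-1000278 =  - 2^1*3^2*61^1 * 911^1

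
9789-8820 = 969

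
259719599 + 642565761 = 902285360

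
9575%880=775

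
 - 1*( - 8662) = 8662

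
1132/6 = 566/3 = 188.67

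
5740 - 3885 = 1855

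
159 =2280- 2121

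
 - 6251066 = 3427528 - 9678594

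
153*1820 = 278460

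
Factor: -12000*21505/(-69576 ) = 2^2*5^4*11^1 * 13^ (  -  1) *17^1 * 23^1*223^ ( - 1 ) = 10752500/2899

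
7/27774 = 7/27774 = 0.00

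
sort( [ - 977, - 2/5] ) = [ - 977,-2/5] 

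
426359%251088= 175271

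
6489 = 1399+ 5090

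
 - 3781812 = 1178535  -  4960347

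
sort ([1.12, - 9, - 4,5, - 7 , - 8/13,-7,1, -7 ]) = [ - 9,-7, - 7 , - 7,- 4, - 8/13, 1,1.12, 5]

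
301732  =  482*626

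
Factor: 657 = 3^2*73^1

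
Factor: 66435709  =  66435709^1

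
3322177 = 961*3457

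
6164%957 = 422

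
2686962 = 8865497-6178535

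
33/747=11/249 = 0.04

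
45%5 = 0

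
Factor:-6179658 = - 2^1*  3^1*1029943^1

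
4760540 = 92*51745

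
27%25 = 2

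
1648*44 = 72512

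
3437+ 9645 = 13082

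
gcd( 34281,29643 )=3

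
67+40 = 107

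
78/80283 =26/26761 = 0.00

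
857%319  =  219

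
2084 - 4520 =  - 2436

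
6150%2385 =1380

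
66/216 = 11/36 =0.31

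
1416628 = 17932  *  79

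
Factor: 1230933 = 3^1*11^2 * 3391^1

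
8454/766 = 4227/383 = 11.04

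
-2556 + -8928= - 11484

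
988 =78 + 910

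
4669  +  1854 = 6523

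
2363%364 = 179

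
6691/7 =955+ 6/7 = 955.86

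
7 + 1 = 8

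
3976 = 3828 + 148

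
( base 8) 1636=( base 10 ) 926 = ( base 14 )4a2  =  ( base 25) 1C1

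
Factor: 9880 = 2^3 * 5^1  *13^1*19^1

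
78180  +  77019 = 155199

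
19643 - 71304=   -51661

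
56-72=-16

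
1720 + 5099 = 6819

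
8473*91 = 771043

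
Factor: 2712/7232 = 3/8 =2^(-3)*3^1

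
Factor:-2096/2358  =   - 8/9=- 2^3*3^(  -  2)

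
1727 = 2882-1155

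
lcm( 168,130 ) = 10920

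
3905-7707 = -3802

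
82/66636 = 41/33318 = 0.00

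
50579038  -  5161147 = 45417891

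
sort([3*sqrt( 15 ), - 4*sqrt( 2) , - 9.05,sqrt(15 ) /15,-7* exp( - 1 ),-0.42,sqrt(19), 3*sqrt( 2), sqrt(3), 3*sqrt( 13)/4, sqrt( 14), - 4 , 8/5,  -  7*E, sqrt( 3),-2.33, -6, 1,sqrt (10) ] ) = [-7*  E,-9.05, - 6 , - 4*sqrt(2 ),  -  4 , - 7 * exp( - 1), - 2.33, - 0.42,sqrt( 15)/15, 1, 8/5, sqrt( 3),sqrt( 3), 3*sqrt( 13)/4, sqrt( 10), sqrt(14), 3*sqrt( 2), sqrt (19), 3*sqrt( 15) ] 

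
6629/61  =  6629/61 = 108.67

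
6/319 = 6/319 = 0.02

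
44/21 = 2 + 2/21 = 2.10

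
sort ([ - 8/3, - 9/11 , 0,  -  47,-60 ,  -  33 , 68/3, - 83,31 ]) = [ -83 , - 60, - 47, - 33, - 8/3,-9/11 , 0 , 68/3,31 ] 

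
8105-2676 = 5429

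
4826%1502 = 320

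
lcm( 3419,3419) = 3419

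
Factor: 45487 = 13^1 * 3499^1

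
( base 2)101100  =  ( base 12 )38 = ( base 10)44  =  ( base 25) 1j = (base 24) 1K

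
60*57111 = 3426660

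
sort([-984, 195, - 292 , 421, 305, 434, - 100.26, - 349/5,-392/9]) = [  -  984, - 292, - 100.26, - 349/5, - 392/9, 195,305,421, 434 ]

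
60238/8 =7529 + 3/4 = 7529.75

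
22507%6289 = 3640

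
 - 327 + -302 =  - 629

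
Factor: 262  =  2^1*131^1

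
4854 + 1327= 6181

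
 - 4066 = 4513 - 8579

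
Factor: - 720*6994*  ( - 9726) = 2^6*3^3* 5^1*13^1*269^1 * 1621^1= 48977023680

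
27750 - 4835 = 22915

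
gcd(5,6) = 1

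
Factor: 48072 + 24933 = 3^1*5^1 * 31^1 * 157^1=73005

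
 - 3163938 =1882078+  - 5046016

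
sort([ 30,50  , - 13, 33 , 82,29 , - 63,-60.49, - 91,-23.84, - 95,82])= [-95, - 91,-63, - 60.49 , - 23.84  , - 13, 29,  30,  33, 50,82 , 82]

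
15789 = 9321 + 6468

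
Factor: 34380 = 2^2*3^2*5^1 * 191^1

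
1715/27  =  1715/27 = 63.52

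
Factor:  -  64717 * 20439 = -3^3*757^1*64717^1= -1322750763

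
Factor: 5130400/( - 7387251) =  - 2^5 * 3^( - 1)*5^2*11^2*53^1*239^( -1 )*10303^( - 1 )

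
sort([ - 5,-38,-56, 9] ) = [ - 56,-38, - 5, 9]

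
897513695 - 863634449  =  33879246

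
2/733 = 2/733 = 0.00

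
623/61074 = 623/61074 = 0.01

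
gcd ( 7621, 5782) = 1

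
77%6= 5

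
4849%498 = 367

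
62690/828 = 75 +295/414 =75.71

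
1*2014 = 2014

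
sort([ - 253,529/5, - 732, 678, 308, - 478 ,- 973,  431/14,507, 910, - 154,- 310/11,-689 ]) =[ - 973, - 732, - 689, - 478, - 253,  -  154  , - 310/11 , 431/14, 529/5,308 , 507,678, 910]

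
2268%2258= 10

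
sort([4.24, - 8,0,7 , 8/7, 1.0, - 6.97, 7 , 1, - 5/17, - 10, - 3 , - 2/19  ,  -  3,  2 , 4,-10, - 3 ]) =[ - 10, - 10 ,-8, - 6.97, - 3, - 3, - 3,-5/17, - 2/19,0, 1.0 , 1, 8/7 , 2,4, 4.24, 7, 7]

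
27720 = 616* 45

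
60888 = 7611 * 8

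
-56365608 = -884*63762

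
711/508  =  711/508 = 1.40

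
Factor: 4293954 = 2^1 * 3^2 * 7^1 *53^1*643^1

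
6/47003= 6/47003= 0.00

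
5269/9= 585 + 4/9 = 585.44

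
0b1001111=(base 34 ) 2B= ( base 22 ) 3D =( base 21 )3g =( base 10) 79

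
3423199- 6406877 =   -  2983678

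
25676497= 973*26389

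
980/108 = 245/27  =  9.07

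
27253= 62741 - 35488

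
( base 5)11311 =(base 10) 831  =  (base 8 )1477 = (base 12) 593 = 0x33F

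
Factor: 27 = 3^3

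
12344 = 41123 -28779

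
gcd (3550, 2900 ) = 50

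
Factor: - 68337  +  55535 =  - 2^1*37^1*173^1 = - 12802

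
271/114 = 2 + 43/114 = 2.38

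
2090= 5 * 418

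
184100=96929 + 87171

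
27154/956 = 28 + 193/478 = 28.40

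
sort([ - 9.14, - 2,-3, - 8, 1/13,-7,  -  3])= [- 9.14, - 8,  -  7,  -  3, - 3,- 2, 1/13]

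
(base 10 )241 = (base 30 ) 81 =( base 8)361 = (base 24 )A1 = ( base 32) 7H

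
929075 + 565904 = 1494979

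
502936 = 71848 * 7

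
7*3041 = 21287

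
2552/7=2552/7 = 364.57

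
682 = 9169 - 8487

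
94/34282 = 47/17141 = 0.00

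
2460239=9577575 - 7117336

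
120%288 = 120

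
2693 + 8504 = 11197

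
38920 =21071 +17849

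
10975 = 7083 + 3892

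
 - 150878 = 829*( - 182 )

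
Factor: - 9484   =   - 2^2*2371^1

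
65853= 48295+17558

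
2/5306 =1/2653 = 0.00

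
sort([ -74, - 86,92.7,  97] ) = [-86, - 74 , 92.7, 97 ] 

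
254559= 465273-210714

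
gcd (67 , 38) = 1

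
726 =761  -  35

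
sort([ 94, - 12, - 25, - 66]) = [ - 66, - 25  ,  -  12,94]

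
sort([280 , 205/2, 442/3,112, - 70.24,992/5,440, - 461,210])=[ - 461, - 70.24,205/2,112, 442/3, 992/5,210, 280, 440 ]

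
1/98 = 1/98 = 0.01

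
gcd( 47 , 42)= 1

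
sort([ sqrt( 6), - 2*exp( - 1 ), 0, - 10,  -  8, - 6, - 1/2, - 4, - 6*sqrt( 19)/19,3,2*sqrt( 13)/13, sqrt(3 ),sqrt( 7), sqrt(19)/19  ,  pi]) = [- 10,-8 , - 6,- 4, -6 * sqrt(19)/19, - 2*exp( - 1), - 1/2,0,sqrt( 19 ) /19,2*sqrt( 13) /13,sqrt( 3), sqrt (6),sqrt( 7),3, pi]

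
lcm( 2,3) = 6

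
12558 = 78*161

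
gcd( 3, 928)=1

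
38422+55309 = 93731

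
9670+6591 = 16261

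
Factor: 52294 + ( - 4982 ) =2^4*2957^1 = 47312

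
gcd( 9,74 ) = 1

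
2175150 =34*63975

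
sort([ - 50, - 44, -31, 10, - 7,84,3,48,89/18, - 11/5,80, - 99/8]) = [ -50, - 44,  -  31, - 99/8, - 7,  -  11/5,3, 89/18,10,48,80,84 ] 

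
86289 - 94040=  - 7751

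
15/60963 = 5/20321 = 0.00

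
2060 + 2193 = 4253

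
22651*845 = 19140095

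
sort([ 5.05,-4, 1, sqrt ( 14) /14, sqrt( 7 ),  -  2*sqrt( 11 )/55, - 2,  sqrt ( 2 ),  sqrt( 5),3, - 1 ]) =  [-4, - 2,-1, - 2*sqrt( 11)/55,sqrt ( 14 ) /14, 1,sqrt(2 ) , sqrt(5 ) , sqrt( 7 ), 3, 5.05 ]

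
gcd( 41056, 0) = 41056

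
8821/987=8 + 925/987 = 8.94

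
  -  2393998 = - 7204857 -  - 4810859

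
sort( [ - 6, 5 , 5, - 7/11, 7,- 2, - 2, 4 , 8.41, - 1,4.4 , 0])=[  -  6, - 2, - 2, - 1, - 7/11, 0,  4  ,  4.4 , 5,5, 7,8.41]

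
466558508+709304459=1175862967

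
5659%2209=1241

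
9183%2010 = 1143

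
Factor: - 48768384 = - 2^7 * 3^1*7^1*18143^1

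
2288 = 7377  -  5089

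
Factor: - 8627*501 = -4322127 = - 3^1*167^1*8627^1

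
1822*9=16398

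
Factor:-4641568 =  - 2^5*31^1* 4679^1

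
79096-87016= - 7920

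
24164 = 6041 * 4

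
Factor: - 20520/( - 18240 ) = 9/8 = 2^( - 3)*3^2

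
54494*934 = 50897396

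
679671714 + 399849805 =1079521519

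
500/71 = 7 + 3/71  =  7.04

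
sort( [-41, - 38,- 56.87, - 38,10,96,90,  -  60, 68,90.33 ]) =[ - 60,- 56.87, - 41, - 38, - 38, 10, 68 , 90 , 90.33, 96]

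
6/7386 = 1/1231=0.00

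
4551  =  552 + 3999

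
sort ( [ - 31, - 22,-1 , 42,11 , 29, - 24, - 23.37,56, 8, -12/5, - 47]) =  [ - 47, - 31, - 24 , - 23.37 , - 22 , - 12/5, - 1,8,  11,29, 42,56 ]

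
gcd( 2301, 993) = 3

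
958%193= 186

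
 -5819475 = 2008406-7827881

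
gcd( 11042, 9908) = 2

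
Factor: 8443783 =23^1*367121^1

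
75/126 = 25/42 = 0.60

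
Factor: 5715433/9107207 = 41^ ( - 1)*222127^(-1)*5715433^1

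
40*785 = 31400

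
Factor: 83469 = 3^1*27823^1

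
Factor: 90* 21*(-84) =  - 2^3*3^4*5^1*7^2 = - 158760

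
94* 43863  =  4123122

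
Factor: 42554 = 2^1*21277^1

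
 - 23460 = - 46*510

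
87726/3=29242 = 29242.00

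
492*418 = 205656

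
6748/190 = 35 + 49/95 = 35.52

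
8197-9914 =  -  1717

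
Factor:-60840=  - 2^3*3^2*5^1*13^2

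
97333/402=97333/402= 242.12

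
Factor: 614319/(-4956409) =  - 3^1*37^( - 1 )*97^(  -  1)*193^1*1061^1*1381^(-1) 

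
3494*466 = 1628204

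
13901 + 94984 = 108885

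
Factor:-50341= - 50341^1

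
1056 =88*12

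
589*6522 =3841458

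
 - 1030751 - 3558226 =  - 4588977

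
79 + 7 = 86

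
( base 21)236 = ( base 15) 436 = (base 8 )1667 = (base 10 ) 951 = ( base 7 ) 2526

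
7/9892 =7/9892 = 0.00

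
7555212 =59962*126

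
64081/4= 16020+1/4= 16020.25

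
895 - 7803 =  - 6908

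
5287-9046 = - 3759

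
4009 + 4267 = 8276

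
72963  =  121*603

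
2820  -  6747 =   -  3927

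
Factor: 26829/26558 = 2^( - 1 ) * 3^2 * 7^(-2)*11^1 = 99/98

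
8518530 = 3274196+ 5244334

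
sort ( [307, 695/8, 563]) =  [695/8, 307,563] 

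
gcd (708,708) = 708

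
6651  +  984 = 7635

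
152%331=152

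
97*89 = 8633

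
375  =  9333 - 8958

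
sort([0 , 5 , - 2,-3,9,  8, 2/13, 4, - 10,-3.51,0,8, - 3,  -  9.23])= [-10, - 9.23, - 3.51, - 3,  -  3 ,-2 , 0,0,2/13, 4,5, 8,  8 , 9 ]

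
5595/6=932 + 1/2 =932.50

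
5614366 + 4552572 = 10166938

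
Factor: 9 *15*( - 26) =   -  2^1 * 3^3 * 5^1 * 13^1 = -3510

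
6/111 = 2/37 = 0.05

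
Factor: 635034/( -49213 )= - 2^1 * 3^1 * 29^( - 1 )*109^1*971^1 *1697^ ( -1)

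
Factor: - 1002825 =- 3^2*5^2*4457^1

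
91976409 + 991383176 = 1083359585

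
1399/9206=1399/9206  =  0.15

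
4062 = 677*6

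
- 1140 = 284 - 1424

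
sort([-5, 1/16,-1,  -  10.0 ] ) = [ - 10.0, - 5, - 1,  1/16 ] 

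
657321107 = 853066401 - 195745294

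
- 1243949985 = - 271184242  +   - 972765743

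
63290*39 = 2468310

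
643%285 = 73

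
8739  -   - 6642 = 15381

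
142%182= 142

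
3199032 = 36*88862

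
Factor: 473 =11^1 * 43^1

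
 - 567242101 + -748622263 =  - 1315864364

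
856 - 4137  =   - 3281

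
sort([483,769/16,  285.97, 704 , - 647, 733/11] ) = [ -647,  769/16,733/11, 285.97, 483, 704 ]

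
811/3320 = 811/3320 = 0.24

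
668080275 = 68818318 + 599261957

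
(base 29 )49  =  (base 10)125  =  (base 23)5a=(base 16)7d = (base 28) 4D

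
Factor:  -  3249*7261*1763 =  - 3^2*19^2*41^1*43^1*53^1*137^1 = - 41590913607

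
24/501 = 8/167 = 0.05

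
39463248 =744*53042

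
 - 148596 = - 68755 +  - 79841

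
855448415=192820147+662628268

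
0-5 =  - 5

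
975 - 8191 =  - 7216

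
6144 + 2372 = 8516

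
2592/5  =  518 + 2/5  =  518.40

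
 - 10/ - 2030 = 1/203 = 0.00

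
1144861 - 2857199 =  - 1712338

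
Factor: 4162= 2^1 * 2081^1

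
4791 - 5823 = -1032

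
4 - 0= 4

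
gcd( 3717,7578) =9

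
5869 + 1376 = 7245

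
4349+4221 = 8570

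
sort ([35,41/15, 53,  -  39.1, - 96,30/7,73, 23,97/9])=[ - 96, - 39.1, 41/15, 30/7, 97/9 , 23,35, 53,73]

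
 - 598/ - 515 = 598/515 = 1.16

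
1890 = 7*270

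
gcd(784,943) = 1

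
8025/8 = 1003 + 1/8 = 1003.12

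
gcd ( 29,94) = 1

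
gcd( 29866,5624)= 2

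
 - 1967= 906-2873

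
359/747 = 359/747 = 0.48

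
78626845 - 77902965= 723880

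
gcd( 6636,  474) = 474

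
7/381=7/381=   0.02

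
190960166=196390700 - 5430534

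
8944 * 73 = 652912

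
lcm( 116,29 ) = 116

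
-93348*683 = -63756684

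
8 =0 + 8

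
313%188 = 125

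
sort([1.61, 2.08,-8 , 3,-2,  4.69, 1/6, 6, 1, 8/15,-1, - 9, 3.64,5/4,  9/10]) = [ - 9, - 8, - 2, - 1, 1/6,  8/15,9/10, 1,5/4,1.61, 2.08, 3, 3.64,  4.69, 6]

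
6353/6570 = 6353/6570 = 0.97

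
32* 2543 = 81376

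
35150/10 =3515  =  3515.00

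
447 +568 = 1015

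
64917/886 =73+ 239/886 = 73.27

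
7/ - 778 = - 7/778 = - 0.01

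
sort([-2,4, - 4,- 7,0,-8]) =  [ - 8, - 7, - 4, - 2, 0 , 4] 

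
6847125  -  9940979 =  -  3093854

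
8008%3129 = 1750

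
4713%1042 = 545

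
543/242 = 543/242 =2.24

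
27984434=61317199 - 33332765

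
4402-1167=3235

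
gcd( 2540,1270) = 1270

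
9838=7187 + 2651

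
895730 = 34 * 26345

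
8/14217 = 8/14217 = 0.00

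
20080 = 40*502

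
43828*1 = 43828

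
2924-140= 2784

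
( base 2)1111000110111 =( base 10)7735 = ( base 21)HB7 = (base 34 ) 6nh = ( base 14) 2B67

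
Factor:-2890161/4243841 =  - 3^4*7^( - 2)*31^1*257^(-1) * 337^ ( - 1 )*1151^1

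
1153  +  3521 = 4674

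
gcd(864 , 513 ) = 27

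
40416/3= 13472   =  13472.00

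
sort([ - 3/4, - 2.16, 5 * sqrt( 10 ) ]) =[ - 2.16, - 3/4,5  *sqrt( 10)] 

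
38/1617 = 38/1617 = 0.02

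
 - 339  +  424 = 85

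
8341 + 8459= 16800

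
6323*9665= 61111795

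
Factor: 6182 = 2^1 * 11^1 * 281^1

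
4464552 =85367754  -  80903202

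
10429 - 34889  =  - 24460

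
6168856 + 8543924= 14712780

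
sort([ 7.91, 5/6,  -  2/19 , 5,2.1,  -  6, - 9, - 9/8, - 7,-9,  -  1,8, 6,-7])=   [ - 9,-9, - 7,-7  ,-6,-9/8, -1,  -  2/19, 5/6, 2.1, 5,6, 7.91,8] 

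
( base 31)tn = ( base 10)922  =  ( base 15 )417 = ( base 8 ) 1632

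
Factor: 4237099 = 557^1*7607^1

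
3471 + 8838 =12309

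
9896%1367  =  327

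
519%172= 3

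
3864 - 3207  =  657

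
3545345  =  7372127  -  3826782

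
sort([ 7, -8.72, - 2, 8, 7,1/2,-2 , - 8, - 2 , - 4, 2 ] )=[ - 8.72, - 8,  -  4, - 2, - 2, - 2, 1/2, 2, 7,7,8 ] 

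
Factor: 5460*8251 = 2^2*3^1* 5^1*7^1 * 13^1*37^1 * 223^1 = 45050460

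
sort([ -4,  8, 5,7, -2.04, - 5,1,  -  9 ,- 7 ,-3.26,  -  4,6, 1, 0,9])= [ - 9,-7, - 5, -4 , - 4 ,-3.26, - 2.04, 0,  1,1,5,6, 7, 8, 9] 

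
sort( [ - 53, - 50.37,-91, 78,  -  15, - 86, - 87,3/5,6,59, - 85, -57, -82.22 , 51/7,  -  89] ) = [ - 91,-89,- 87 ,- 86, - 85,-82.22, - 57, - 53, - 50.37, - 15 , 3/5, 6,51/7, 59,  78]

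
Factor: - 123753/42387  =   - 581/199 = - 7^1 * 83^1*199^( - 1 ) 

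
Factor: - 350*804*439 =-123534600= -  2^3*3^1*5^2*7^1*67^1 * 439^1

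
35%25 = 10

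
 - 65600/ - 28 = 2342 + 6/7= 2342.86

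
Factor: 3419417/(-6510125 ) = -5^( - 3)*199^1*17183^1*52081^(- 1 ) 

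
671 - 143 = 528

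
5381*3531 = 19000311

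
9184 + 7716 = 16900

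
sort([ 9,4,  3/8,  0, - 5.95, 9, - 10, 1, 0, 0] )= [ - 10, - 5.95,0,0,0 , 3/8, 1, 4,9,9] 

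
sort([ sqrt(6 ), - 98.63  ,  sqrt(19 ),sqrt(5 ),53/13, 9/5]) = [-98.63, 9/5,sqrt( 5), sqrt(6 ), 53/13,sqrt(19)] 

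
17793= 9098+8695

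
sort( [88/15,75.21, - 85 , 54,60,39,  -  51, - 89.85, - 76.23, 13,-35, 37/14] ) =[ - 89.85 ,- 85,  -  76.23, - 51, - 35, 37/14, 88/15,13,39,54,60,  75.21 ]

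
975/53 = 975/53 = 18.40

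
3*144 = 432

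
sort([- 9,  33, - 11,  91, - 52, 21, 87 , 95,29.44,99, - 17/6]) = [-52 , - 11,-9, -17/6,21, 29.44,33,87,91,95,99 ]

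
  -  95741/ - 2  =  95741/2 = 47870.50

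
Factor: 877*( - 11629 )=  -29^1 * 401^1*877^1=-10198633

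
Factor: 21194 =2^1*10597^1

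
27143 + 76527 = 103670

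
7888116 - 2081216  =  5806900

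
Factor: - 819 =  - 3^2*7^1*13^1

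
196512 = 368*534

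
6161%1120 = 561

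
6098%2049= 2000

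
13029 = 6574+6455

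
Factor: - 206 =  - 2^1*103^1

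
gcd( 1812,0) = 1812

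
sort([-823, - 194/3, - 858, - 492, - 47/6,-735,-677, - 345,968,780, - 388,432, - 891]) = [-891, - 858, - 823,-735,-677, - 492, - 388,-345,-194/3,-47/6, 432,780,968 ] 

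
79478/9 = 8830+ 8/9 = 8830.89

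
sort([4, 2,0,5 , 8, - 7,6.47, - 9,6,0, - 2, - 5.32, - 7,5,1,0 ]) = [  -  9, - 7, - 7, - 5.32, - 2,0,  0,0,1,2,4, 5,5 , 6, 6.47,8]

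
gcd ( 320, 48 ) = 16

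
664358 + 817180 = 1481538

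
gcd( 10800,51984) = 144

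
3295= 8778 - 5483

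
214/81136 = 107/40568 = 0.00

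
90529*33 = 2987457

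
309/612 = 103/204 = 0.50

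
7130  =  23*310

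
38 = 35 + 3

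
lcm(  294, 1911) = 3822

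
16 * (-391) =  - 6256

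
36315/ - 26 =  - 36315/26 =- 1396.73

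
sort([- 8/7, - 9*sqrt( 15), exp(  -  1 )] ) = [ - 9*sqrt( 15), - 8/7,exp( - 1) ]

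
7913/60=131 + 53/60 = 131.88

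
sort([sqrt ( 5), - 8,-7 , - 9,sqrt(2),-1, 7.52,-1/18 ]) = [ - 9, - 8, - 7, - 1,-1/18, sqrt( 2),sqrt ( 5), 7.52 ]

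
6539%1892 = 863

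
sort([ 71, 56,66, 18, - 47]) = [ - 47,  18,  56, 66,  71] 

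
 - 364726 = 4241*( - 86)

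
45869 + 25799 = 71668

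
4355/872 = 4 + 867/872 = 4.99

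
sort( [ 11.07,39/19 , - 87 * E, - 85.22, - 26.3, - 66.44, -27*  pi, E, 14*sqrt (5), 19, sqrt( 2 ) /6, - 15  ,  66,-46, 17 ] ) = [ - 87*E,  -  85.22, - 27*pi, - 66.44, - 46 , - 26.3, - 15, sqrt( 2 )/6,39/19,  E, 11.07,17, 19,14*sqrt(5), 66 ]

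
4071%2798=1273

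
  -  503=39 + -542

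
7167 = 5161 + 2006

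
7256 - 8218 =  - 962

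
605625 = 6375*95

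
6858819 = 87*78837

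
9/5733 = 1/637 = 0.00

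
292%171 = 121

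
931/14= 66 + 1/2= 66.50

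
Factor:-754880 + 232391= -522489 = -  3^1*11^1*71^1*223^1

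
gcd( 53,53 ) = 53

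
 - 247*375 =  - 92625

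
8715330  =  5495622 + 3219708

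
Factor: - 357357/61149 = -637/109 = - 7^2 *13^1*109^( - 1)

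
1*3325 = 3325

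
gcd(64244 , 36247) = 1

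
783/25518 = 261/8506 = 0.03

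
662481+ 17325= 679806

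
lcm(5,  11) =55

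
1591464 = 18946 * 84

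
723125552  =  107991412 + 615134140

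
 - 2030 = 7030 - 9060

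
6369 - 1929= 4440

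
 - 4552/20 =-228+2/5 = -227.60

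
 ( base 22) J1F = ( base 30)a7n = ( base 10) 9233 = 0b10010000010001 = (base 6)110425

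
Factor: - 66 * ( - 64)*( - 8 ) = - 33792=- 2^10 * 3^1*11^1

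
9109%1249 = 366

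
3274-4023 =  - 749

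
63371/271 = 233 + 228/271 = 233.84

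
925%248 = 181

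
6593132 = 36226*182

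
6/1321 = 6/1321 = 0.00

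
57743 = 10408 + 47335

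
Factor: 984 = 2^3 *3^1 * 41^1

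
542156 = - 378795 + 920951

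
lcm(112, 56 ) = 112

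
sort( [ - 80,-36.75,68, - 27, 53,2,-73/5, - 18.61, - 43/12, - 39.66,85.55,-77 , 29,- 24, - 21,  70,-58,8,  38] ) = [ - 80,  -  77, - 58, - 39.66, -36.75,-27,-24,- 21, - 18.61 ,-73/5,  -  43/12,2,8 , 29,38,53,68, 70,85.55]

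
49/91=7/13 = 0.54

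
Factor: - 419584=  - 2^8*11^1*149^1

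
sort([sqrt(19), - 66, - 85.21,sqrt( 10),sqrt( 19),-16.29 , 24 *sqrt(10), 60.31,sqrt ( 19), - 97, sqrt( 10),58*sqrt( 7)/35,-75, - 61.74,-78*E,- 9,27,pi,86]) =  [  -  78*E, - 97 , - 85.21,- 75, - 66 ,- 61.74, - 16.29,-9, pi,sqrt( 10),  sqrt( 10),sqrt( 19), sqrt(19),sqrt(19), 58 * sqrt( 7 )/35,27,60.31,24 * sqrt( 10),86]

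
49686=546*91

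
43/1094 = 43/1094 = 0.04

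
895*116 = 103820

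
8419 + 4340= 12759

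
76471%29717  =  17037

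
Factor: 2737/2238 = 2^( - 1 ) * 3^ ( - 1)*7^1*17^1*23^1 * 373^( - 1)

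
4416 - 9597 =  - 5181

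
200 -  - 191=391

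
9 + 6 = 15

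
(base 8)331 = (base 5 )1332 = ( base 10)217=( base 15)E7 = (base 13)139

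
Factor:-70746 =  - 2^1*3^1*13^1*907^1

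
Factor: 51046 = 2^1*25523^1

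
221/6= 36 + 5/6= 36.83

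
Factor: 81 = 3^4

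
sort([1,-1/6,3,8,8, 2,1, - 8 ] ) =[ - 8, - 1/6,1, 1,2, 3  ,  8,8]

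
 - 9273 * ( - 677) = 6277821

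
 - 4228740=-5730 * 738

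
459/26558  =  459/26558  =  0.02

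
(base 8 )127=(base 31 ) 2P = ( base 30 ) 2R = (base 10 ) 87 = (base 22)3L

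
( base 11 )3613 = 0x127D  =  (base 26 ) 701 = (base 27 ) 6d8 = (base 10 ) 4733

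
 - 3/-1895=3/1895 = 0.00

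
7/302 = 7/302 = 0.02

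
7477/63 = 118+43/63 = 118.68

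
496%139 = 79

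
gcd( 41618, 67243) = 1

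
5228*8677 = 45363356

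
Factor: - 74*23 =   -  1702= - 2^1 * 23^1*37^1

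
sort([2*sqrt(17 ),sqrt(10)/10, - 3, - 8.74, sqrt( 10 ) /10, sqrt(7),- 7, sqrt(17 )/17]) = [- 8.74, - 7,-3,sqrt( 17)/17,sqrt(10 ) /10,sqrt( 10 ) /10, sqrt(7),2*sqrt( 17 )]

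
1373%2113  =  1373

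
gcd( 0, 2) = 2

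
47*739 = 34733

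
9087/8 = 9087/8 = 1135.88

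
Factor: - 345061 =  - 31^1*11131^1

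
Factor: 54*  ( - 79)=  - 4266 = - 2^1 * 3^3*79^1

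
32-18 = 14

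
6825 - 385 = 6440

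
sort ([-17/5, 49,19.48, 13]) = [ - 17/5,13,19.48, 49] 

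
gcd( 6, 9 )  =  3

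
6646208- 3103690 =3542518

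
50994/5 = 50994/5  =  10198.80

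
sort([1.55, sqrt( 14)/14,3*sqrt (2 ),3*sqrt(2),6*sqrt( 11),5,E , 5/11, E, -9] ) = [ - 9, sqrt(14 ) /14,5/11,1.55,E, E, 3*sqrt(2 ),3 * sqrt(2 ),5, 6*sqrt( 11 ) ] 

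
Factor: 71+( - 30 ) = 41 = 41^1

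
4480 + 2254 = 6734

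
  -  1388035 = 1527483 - 2915518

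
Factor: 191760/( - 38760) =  - 94/19 = -2^1*19^( - 1)*47^1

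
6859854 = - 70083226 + 76943080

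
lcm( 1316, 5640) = 39480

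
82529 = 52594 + 29935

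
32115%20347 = 11768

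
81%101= 81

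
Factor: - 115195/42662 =  -  2^( - 1 )*5^1*83^(-1 ) * 257^( - 1 )*23039^1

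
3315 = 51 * 65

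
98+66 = 164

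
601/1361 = 601/1361 = 0.44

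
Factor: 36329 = 17^1*2137^1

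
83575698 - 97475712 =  - 13900014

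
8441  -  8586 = - 145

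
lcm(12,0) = 0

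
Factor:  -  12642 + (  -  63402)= -2^2*3^1*6337^1 = -76044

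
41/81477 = 41/81477=0.00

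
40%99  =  40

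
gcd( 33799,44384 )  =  73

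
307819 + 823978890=824286709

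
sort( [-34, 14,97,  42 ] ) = [  -  34, 14, 42 , 97]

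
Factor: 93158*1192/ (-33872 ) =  - 6940271/2117 = - 13^1*29^( -1 )*73^( - 1) * 149^1 * 3583^1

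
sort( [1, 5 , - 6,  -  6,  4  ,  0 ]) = [ - 6, - 6 , 0,1,4,5]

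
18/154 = 9/77 = 0.12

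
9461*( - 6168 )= -58355448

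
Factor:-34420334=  - 2^1*13^1*103^1 * 12853^1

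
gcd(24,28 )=4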